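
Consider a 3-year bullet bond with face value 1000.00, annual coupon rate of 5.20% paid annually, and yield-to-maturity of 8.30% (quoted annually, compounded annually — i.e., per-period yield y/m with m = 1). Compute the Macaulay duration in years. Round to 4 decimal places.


Answer: Macaulay duration = 2.8475 years

Derivation:
Coupon per period c = face * coupon_rate / m = 52.000000
Periods per year m = 1; per-period yield y/m = 0.083000
Number of cashflows N = 3
Cashflows (t years, CF_t, discount factor 1/(1+y/m)^(m*t), PV):
  t = 1.0000: CF_t = 52.000000, DF = 0.923361, PV = 48.014774
  t = 2.0000: CF_t = 52.000000, DF = 0.852596, PV = 44.334971
  t = 3.0000: CF_t = 1052.000000, DF = 0.787254, PV = 828.190739
Price P = sum_t PV_t = 920.540484
Macaulay numerator sum_t t * PV_t:
  t * PV_t at t = 1.0000: 48.014774
  t * PV_t at t = 2.0000: 88.669942
  t * PV_t at t = 3.0000: 2484.572218
Macaulay duration D = (sum_t t * PV_t) / P = 2621.256934 / 920.540484 = 2.847519


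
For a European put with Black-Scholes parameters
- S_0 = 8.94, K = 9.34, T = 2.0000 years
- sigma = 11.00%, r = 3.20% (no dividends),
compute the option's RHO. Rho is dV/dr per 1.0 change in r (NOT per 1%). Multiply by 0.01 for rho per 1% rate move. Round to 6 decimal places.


d1 = 0.2078208490; d2 = 0.0522573571
phi(d1) = 0.3904195746; exp(-qT) = 1.0000000000; exp(-rT) = 0.9380049995
N(-d2) = 0.4791618155
Rho = -K*T*exp(-rT)*N(-d2) = -9.3400 * 2.0000 * 0.9380049995 * 0.4791618155 = -8.395841

Answer: Rho = -8.395841


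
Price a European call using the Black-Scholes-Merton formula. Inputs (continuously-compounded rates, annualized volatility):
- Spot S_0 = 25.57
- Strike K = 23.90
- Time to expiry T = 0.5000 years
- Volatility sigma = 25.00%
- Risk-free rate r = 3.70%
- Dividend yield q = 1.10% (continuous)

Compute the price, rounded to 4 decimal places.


Answer: Price = 2.8808

Derivation:
d1 = (ln(S/K) + (r - q + 0.5*sigma^2) * T) / (sigma * sqrt(T)) = 0.54399891
d2 = d1 - sigma * sqrt(T) = 0.36722222
exp(-rT) = 0.98167007; exp(-qT) = 0.99451510
C = S_0 * exp(-qT) * N(d1) - K * exp(-rT) * N(d2)
N(d1) = 0.70677889; N(d2) = 0.64327337
C = 25.5700 * 0.99451510 * 0.70677889 - 23.9000 * 0.98167007 * 0.64327337 = 2.8808


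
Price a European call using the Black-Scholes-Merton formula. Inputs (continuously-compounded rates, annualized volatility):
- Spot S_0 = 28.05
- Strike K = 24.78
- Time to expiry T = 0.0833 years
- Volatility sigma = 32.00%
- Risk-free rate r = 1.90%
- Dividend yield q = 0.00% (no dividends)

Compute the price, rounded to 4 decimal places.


Answer: Price = 3.4067

Derivation:
d1 = (ln(S/K) + (r - q + 0.5*sigma^2) * T) / (sigma * sqrt(T)) = 1.40540100
d2 = d1 - sigma * sqrt(T) = 1.31304344
exp(-rT) = 0.99841855; exp(-qT) = 1.00000000
C = S_0 * exp(-qT) * N(d1) - K * exp(-rT) * N(d2)
N(d1) = 0.92004897; N(d2) = 0.90541584
C = 28.0500 * 1.00000000 * 0.92004897 - 24.7800 * 0.99841855 * 0.90541584 = 3.4067


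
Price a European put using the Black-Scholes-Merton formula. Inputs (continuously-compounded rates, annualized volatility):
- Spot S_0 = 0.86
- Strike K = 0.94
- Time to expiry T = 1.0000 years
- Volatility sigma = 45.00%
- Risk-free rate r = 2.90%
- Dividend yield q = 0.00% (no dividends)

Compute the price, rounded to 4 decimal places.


Answer: Price = 0.1858

Derivation:
d1 = (ln(S/K) + (r - q + 0.5*sigma^2) * T) / (sigma * sqrt(T)) = 0.09178336
d2 = d1 - sigma * sqrt(T) = -0.35821664
exp(-rT) = 0.97141646; exp(-qT) = 1.00000000
P = K * exp(-rT) * N(-d2) - S_0 * exp(-qT) * N(-d1)
N(-d1) = 0.46343508; N(-d2) = 0.63990940
P = 0.9400 * 0.97141646 * 0.63990940 - 0.8600 * 1.00000000 * 0.46343508 = 0.1858


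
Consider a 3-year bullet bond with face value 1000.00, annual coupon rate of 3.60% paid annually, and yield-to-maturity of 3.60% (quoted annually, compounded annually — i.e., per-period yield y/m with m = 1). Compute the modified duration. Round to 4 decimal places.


Coupon per period c = face * coupon_rate / m = 36.000000
Periods per year m = 1; per-period yield y/m = 0.036000
Number of cashflows N = 3
Cashflows (t years, CF_t, discount factor 1/(1+y/m)^(m*t), PV):
  t = 1.0000: CF_t = 36.000000, DF = 0.965251, PV = 34.749035
  t = 2.0000: CF_t = 36.000000, DF = 0.931709, PV = 33.541539
  t = 3.0000: CF_t = 1036.000000, DF = 0.899333, PV = 931.709426
Price P = sum_t PV_t = 1000.000000
First compute Macaulay numerator sum_t t * PV_t:
  t * PV_t at t = 1.0000: 34.749035
  t * PV_t at t = 2.0000: 67.083079
  t * PV_t at t = 3.0000: 2795.128278
Macaulay duration D = 2896.960391 / 1000.000000 = 2.896960
Modified duration = D / (1 + y/m) = 2.896960 / (1 + 0.036000) = 2.796294

Answer: Modified duration = 2.7963


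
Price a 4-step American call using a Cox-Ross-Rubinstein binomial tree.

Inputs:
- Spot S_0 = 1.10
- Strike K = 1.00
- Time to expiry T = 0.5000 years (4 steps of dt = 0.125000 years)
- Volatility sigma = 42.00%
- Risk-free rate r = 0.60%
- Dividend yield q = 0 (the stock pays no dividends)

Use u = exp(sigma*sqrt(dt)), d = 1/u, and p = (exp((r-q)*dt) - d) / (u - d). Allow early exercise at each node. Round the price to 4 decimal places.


Answer: Price = V(0,0) = 0.1867

Derivation:
dt = T/N = 0.125000
u = exp(sigma*sqrt(dt)) = 1.160084; d = 1/u = 0.862007
p = (exp((r-q)*dt) - d) / (u - d) = 0.465462
Discount per step: exp(-r*dt) = 0.999250
Stock lattice S(k, i) with i counting down-moves:
  k=0: S(0,0) = 1.1000
  k=1: S(1,0) = 1.2761; S(1,1) = 0.9482
  k=2: S(2,0) = 1.4804; S(2,1) = 1.1000; S(2,2) = 0.8174
  k=3: S(3,0) = 1.7174; S(3,1) = 1.2761; S(3,2) = 0.9482; S(3,3) = 0.7046
  k=4: S(4,0) = 1.9923; S(4,1) = 1.4804; S(4,2) = 1.1000; S(4,3) = 0.8174; S(4,4) = 0.6073
Terminal payoffs V(N, i) = max(S_T - K, 0):
  V(4,0) = 0.992280; V(4,1) = 0.480374; V(4,2) = 0.100000; V(4,3) = 0.000000; V(4,4) = 0.000000
Backward induction: V(k, i) = exp(-r*dt) * [p * V(k+1, i) + (1-p) * V(k+1, i+1)]; then take max(V_cont, immediate exercise) for American.
  V(3,0) = exp(-r*dt) * [p*0.992280 + (1-p)*0.480374] = 0.718108; exercise = 0.717359; V(3,0) = max -> 0.718108
  V(3,1) = exp(-r*dt) * [p*0.480374 + (1-p)*0.100000] = 0.276842; exercise = 0.276092; V(3,1) = max -> 0.276842
  V(3,2) = exp(-r*dt) * [p*0.100000 + (1-p)*0.000000] = 0.046511; exercise = 0.000000; V(3,2) = max -> 0.046511
  V(3,3) = exp(-r*dt) * [p*0.000000 + (1-p)*0.000000] = 0.000000; exercise = 0.000000; V(3,3) = max -> 0.000000
  V(2,0) = exp(-r*dt) * [p*0.718108 + (1-p)*0.276842] = 0.481873; exercise = 0.480374; V(2,0) = max -> 0.481873
  V(2,1) = exp(-r*dt) * [p*0.276842 + (1-p)*0.046511] = 0.153606; exercise = 0.100000; V(2,1) = max -> 0.153606
  V(2,2) = exp(-r*dt) * [p*0.046511 + (1-p)*0.000000] = 0.021633; exercise = 0.000000; V(2,2) = max -> 0.021633
  V(1,0) = exp(-r*dt) * [p*0.481873 + (1-p)*0.153606] = 0.306172; exercise = 0.276092; V(1,0) = max -> 0.306172
  V(1,1) = exp(-r*dt) * [p*0.153606 + (1-p)*0.021633] = 0.082999; exercise = 0.000000; V(1,1) = max -> 0.082999
  V(0,0) = exp(-r*dt) * [p*0.306172 + (1-p)*0.082999] = 0.186738; exercise = 0.100000; V(0,0) = max -> 0.186738


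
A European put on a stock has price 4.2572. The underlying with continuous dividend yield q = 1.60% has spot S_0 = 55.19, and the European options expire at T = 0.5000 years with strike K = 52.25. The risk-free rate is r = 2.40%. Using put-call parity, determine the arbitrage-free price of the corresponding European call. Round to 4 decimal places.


Put-call parity: C - P = S_0 * exp(-qT) - K * exp(-rT).
S_0 * exp(-qT) = 55.1900 * 0.99203191 = 54.75024138
K * exp(-rT) = 52.2500 * 0.98807171 = 51.62674700
C = P + S*exp(-qT) - K*exp(-rT)
C = 4.2572 + 54.75024138 - 51.62674700 = 7.3807

Answer: Call price = 7.3807


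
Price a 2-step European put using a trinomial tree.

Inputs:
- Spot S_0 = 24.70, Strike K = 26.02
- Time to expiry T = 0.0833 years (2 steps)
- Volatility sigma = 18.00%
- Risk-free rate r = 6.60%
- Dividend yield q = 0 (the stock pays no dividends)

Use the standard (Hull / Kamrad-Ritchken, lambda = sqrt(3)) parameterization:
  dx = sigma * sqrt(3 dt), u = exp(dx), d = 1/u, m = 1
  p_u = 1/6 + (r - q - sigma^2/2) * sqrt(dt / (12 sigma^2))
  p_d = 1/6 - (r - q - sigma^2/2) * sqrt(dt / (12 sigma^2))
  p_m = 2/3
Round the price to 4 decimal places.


dt = T/N = 0.041650; dx = sigma*sqrt(3*dt) = 0.063627
u = exp(dx) = 1.065695; d = 1/u = 0.938355
p_u = 0.182966, p_m = 0.666667, p_d = 0.150367
Discount per step: exp(-r*dt) = 0.997255
Stock lattice S(k, j) with j the centered position index:
  k=0: S(0,+0) = 24.7000
  k=1: S(1,-1) = 23.1774; S(1,+0) = 24.7000; S(1,+1) = 26.3227
  k=2: S(2,-2) = 21.7486; S(2,-1) = 23.1774; S(2,+0) = 24.7000; S(2,+1) = 26.3227; S(2,+2) = 28.0519
Terminal payoffs V(N, j) = max(K - S_T, 0):
  V(2,-2) = 4.271398; V(2,-1) = 2.842630; V(2,+0) = 1.320000; V(2,+1) = 0.000000; V(2,+2) = 0.000000
Backward induction: V(k, j) = exp(-r*dt) * [p_u * V(k+1, j+1) + p_m * V(k+1, j) + p_d * V(k+1, j-1)]
  V(1,-1) = exp(-r*dt) * [p_u*1.320000 + p_m*2.842630 + p_d*4.271398] = 2.771252
  V(1,+0) = exp(-r*dt) * [p_u*0.000000 + p_m*1.320000 + p_d*2.842630] = 1.303849
  V(1,+1) = exp(-r*dt) * [p_u*0.000000 + p_m*0.000000 + p_d*1.320000] = 0.197940
  V(0,+0) = exp(-r*dt) * [p_u*0.197940 + p_m*1.303849 + p_d*2.771252] = 1.318525

Answer: Price = V(0,0) = 1.3185


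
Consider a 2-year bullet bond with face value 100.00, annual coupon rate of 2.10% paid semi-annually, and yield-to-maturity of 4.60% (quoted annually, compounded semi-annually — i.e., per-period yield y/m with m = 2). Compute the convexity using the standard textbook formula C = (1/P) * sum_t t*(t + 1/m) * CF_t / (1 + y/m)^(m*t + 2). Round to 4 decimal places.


Coupon per period c = face * coupon_rate / m = 1.050000
Periods per year m = 2; per-period yield y/m = 0.023000
Number of cashflows N = 4
Cashflows (t years, CF_t, discount factor 1/(1+y/m)^(m*t), PV):
  t = 0.5000: CF_t = 1.050000, DF = 0.977517, PV = 1.026393
  t = 1.0000: CF_t = 1.050000, DF = 0.955540, PV = 1.003317
  t = 1.5000: CF_t = 1.050000, DF = 0.934056, PV = 0.980759
  t = 2.0000: CF_t = 101.050000, DF = 0.913056, PV = 92.264320
Price P = sum_t PV_t = 95.274788
Convexity numerator sum_t t*(t + 1/m) * CF_t / (1+y/m)^(m*t + 2):
  t = 0.5000: term = 0.490380
  t = 1.0000: term = 1.438063
  t = 1.5000: term = 2.811463
  t = 2.0000: term = 440.811098
Convexity = (1/P) * sum = 445.551004 / 95.274788 = 4.676484

Answer: Convexity = 4.6765


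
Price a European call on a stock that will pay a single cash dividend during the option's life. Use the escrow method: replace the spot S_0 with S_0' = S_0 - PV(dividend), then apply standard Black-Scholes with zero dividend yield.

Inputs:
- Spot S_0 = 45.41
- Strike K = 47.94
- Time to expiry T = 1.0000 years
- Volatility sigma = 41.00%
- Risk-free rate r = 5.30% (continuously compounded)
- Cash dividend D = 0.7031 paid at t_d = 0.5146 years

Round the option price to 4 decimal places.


Answer: Price = 6.9608

Derivation:
PV(D) = D * exp(-r * t_d) = 0.7031 * 0.97309477 = 0.68418293
S_0' = S_0 - PV(D) = 45.4100 - 0.68418293 = 44.72581707
d1 = (ln(S_0'/K) + (r + sigma^2/2)*T) / (sigma*sqrt(T)) = 0.16500163
d2 = d1 - sigma*sqrt(T) = -0.24499837
exp(-rT) = 0.94838001
N(d1) = 0.56552865; N(d2) = 0.40322885
C = S_0' * N(d1) - K * exp(-rT) * N(d2) = 44.72581707 * 0.56552865 - 47.9400 * 0.94838001 * 0.40322885 = 6.9608


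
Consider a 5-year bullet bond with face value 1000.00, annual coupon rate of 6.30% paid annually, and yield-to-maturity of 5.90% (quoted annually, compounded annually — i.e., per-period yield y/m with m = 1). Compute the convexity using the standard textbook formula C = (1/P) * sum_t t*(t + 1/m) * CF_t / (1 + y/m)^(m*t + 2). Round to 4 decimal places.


Coupon per period c = face * coupon_rate / m = 63.000000
Periods per year m = 1; per-period yield y/m = 0.059000
Number of cashflows N = 5
Cashflows (t years, CF_t, discount factor 1/(1+y/m)^(m*t), PV):
  t = 1.0000: CF_t = 63.000000, DF = 0.944287, PV = 59.490085
  t = 2.0000: CF_t = 63.000000, DF = 0.891678, PV = 56.175718
  t = 3.0000: CF_t = 63.000000, DF = 0.842000, PV = 53.046003
  t = 4.0000: CF_t = 63.000000, DF = 0.795090, PV = 50.090655
  t = 5.0000: CF_t = 1063.000000, DF = 0.750793, PV = 798.092931
Price P = sum_t PV_t = 1016.895392
Convexity numerator sum_t t*(t + 1/m) * CF_t / (1+y/m)^(m*t + 2):
  t = 1.0000: term = 106.092007
  t = 2.0000: term = 300.543929
  t = 3.0000: term = 567.599488
  t = 4.0000: term = 893.294756
  t = 5.0000: term = 21349.258634
Convexity = (1/P) * sum = 23216.788814 / 1016.895392 = 22.831049

Answer: Convexity = 22.8310


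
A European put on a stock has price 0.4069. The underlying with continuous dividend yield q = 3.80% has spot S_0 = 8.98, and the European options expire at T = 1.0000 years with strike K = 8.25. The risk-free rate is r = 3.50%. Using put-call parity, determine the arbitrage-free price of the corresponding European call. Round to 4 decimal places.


Answer: Call price = 1.0858

Derivation:
Put-call parity: C - P = S_0 * exp(-qT) - K * exp(-rT).
S_0 * exp(-qT) = 8.9800 * 0.96271294 = 8.64516221
K * exp(-rT) = 8.2500 * 0.96560542 = 7.96624468
C = P + S*exp(-qT) - K*exp(-rT)
C = 0.4069 + 8.64516221 - 7.96624468 = 1.0858


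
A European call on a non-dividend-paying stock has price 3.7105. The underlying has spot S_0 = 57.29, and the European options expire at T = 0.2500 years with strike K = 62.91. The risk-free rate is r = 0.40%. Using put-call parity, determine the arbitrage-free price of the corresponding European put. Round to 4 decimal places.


Answer: Put price = 9.2676

Derivation:
Put-call parity: C - P = S_0 * exp(-qT) - K * exp(-rT).
S_0 * exp(-qT) = 57.2900 * 1.00000000 = 57.29000000
K * exp(-rT) = 62.9100 * 0.99900050 = 62.84712144
P = C - S*exp(-qT) + K*exp(-rT)
P = 3.7105 - 57.29000000 + 62.84712144 = 9.2676


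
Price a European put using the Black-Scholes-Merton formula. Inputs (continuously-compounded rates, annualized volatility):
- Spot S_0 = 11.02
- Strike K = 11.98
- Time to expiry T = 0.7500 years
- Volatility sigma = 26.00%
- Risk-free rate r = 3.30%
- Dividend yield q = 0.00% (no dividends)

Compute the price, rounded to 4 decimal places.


d1 = (ln(S/K) + (r - q + 0.5*sigma^2) * T) / (sigma * sqrt(T)) = -0.14845358
d2 = d1 - sigma * sqrt(T) = -0.37362019
exp(-rT) = 0.97555377; exp(-qT) = 1.00000000
P = K * exp(-rT) * N(-d2) - S_0 * exp(-qT) * N(-d1)
N(-d1) = 0.55900759; N(-d2) = 0.64565654
P = 11.9800 * 0.97555377 * 0.64565654 - 11.0200 * 1.00000000 * 0.55900759 = 1.3856

Answer: Price = 1.3856


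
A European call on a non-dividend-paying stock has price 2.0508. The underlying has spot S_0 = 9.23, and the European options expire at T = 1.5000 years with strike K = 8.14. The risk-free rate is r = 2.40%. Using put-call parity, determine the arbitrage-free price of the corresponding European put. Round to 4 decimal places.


Put-call parity: C - P = S_0 * exp(-qT) - K * exp(-rT).
S_0 * exp(-qT) = 9.2300 * 1.00000000 = 9.23000000
K * exp(-rT) = 8.1400 * 0.96464029 = 7.85217199
P = C - S*exp(-qT) + K*exp(-rT)
P = 2.0508 - 9.23000000 + 7.85217199 = 0.6730

Answer: Put price = 0.6730


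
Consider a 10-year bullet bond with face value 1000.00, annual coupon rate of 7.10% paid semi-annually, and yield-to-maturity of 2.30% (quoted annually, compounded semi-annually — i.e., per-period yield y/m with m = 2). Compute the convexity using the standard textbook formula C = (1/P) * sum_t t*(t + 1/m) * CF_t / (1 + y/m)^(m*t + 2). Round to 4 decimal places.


Coupon per period c = face * coupon_rate / m = 35.500000
Periods per year m = 2; per-period yield y/m = 0.011500
Number of cashflows N = 20
Cashflows (t years, CF_t, discount factor 1/(1+y/m)^(m*t), PV):
  t = 0.5000: CF_t = 35.500000, DF = 0.988631, PV = 35.096391
  t = 1.0000: CF_t = 35.500000, DF = 0.977391, PV = 34.697372
  t = 1.5000: CF_t = 35.500000, DF = 0.966279, PV = 34.302889
  t = 2.0000: CF_t = 35.500000, DF = 0.955293, PV = 33.912890
  t = 2.5000: CF_t = 35.500000, DF = 0.944432, PV = 33.527326
  t = 3.0000: CF_t = 35.500000, DF = 0.933694, PV = 33.146145
  t = 3.5000: CF_t = 35.500000, DF = 0.923079, PV = 32.769298
  t = 4.0000: CF_t = 35.500000, DF = 0.912584, PV = 32.396736
  t = 4.5000: CF_t = 35.500000, DF = 0.902209, PV = 32.028409
  t = 5.0000: CF_t = 35.500000, DF = 0.891951, PV = 31.664270
  t = 5.5000: CF_t = 35.500000, DF = 0.881810, PV = 31.304271
  t = 6.0000: CF_t = 35.500000, DF = 0.871785, PV = 30.948365
  t = 6.5000: CF_t = 35.500000, DF = 0.861873, PV = 30.596505
  t = 7.0000: CF_t = 35.500000, DF = 0.852075, PV = 30.248646
  t = 7.5000: CF_t = 35.500000, DF = 0.842387, PV = 29.904741
  t = 8.0000: CF_t = 35.500000, DF = 0.832810, PV = 29.564746
  t = 8.5000: CF_t = 35.500000, DF = 0.823341, PV = 29.228617
  t = 9.0000: CF_t = 35.500000, DF = 0.813981, PV = 28.896310
  t = 9.5000: CF_t = 35.500000, DF = 0.804726, PV = 28.567780
  t = 10.0000: CF_t = 1035.500000, DF = 0.795577, PV = 823.820057
Price P = sum_t PV_t = 1426.621765
Convexity numerator sum_t t*(t + 1/m) * CF_t / (1+y/m)^(m*t + 2):
  t = 0.5000: term = 17.151444
  t = 1.0000: term = 50.869335
  t = 1.5000: term = 100.581978
  t = 2.0000: term = 165.730727
  t = 2.5000: term = 245.769738
  t = 3.0000: term = 340.165727
  t = 3.5000: term = 448.397729
  t = 4.0000: term = 569.956862
  t = 4.5000: term = 704.346098
  t = 5.0000: term = 851.080033
  t = 5.5000: term = 1009.684666
  t = 6.0000: term = 1179.697178
  t = 6.5000: term = 1360.665719
  t = 7.0000: term = 1552.149191
  t = 7.5000: term = 1753.717043
  t = 8.0000: term = 1964.949068
  t = 8.5000: term = 2185.435197
  t = 9.0000: term = 2414.775304
  t = 9.5000: term = 2652.579012
  t = 10.0000: term = 84545.381067
Convexity = (1/P) * sum = 104113.083117 / 1426.621765 = 72.978757

Answer: Convexity = 72.9788


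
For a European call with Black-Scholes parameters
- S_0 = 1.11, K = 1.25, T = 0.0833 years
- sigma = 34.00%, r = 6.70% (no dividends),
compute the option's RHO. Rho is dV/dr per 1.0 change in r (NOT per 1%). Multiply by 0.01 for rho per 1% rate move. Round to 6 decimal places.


d1 = -1.1045326720; d2 = -1.2026625859
phi(d1) = 0.2167664559; exp(-qT) = 1.0000000000; exp(-rT) = 0.9944344454
N(d2) = 0.1145534589
Rho = K*T*exp(-rT)*N(d2) = 1.2500 * 0.0833 * 0.9944344454 * 0.1145534589 = 0.011861

Answer: Rho = 0.011861


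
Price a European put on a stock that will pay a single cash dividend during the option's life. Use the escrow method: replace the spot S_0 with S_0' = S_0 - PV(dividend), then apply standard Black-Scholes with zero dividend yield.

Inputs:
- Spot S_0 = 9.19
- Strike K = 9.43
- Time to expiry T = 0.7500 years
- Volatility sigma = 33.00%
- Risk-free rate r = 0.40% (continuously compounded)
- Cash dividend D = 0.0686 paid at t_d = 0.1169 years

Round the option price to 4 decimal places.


Answer: Price = 1.1984

Derivation:
PV(D) = D * exp(-r * t_d) = 0.0686 * 0.99953251 = 0.06856793
S_0' = S_0 - PV(D) = 9.1900 - 0.06856793 = 9.12143207
d1 = (ln(S_0'/K) + (r + sigma^2/2)*T) / (sigma*sqrt(T)) = 0.03697918
d2 = d1 - sigma*sqrt(T) = -0.24880920
exp(-rT) = 0.99700450
N(-d1) = 0.48525080; N(-d2) = 0.59824581
P = K * exp(-rT) * N(-d2) - S_0' * N(-d1) = 9.4300 * 0.99700450 * 0.59824581 - 9.12143207 * 0.48525080 = 1.1984


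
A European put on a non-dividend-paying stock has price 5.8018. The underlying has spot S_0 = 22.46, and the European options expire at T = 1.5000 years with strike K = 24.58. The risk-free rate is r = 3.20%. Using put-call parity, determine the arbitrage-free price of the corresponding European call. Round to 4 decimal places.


Put-call parity: C - P = S_0 * exp(-qT) - K * exp(-rT).
S_0 * exp(-qT) = 22.4600 * 1.00000000 = 22.46000000
K * exp(-rT) = 24.5800 * 0.95313379 = 23.42802849
C = P + S*exp(-qT) - K*exp(-rT)
C = 5.8018 + 22.46000000 - 23.42802849 = 4.8338

Answer: Call price = 4.8338


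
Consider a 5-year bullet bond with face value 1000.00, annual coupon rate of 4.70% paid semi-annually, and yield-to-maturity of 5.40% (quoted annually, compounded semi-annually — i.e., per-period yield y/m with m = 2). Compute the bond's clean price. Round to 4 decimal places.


Answer: Price = 969.6819

Derivation:
Coupon per period c = face * coupon_rate / m = 23.500000
Periods per year m = 2; per-period yield y/m = 0.027000
Number of cashflows N = 10
Cashflows (t years, CF_t, discount factor 1/(1+y/m)^(m*t), PV):
  t = 0.5000: CF_t = 23.500000, DF = 0.973710, PV = 22.882181
  t = 1.0000: CF_t = 23.500000, DF = 0.948111, PV = 22.280605
  t = 1.5000: CF_t = 23.500000, DF = 0.923185, PV = 21.694844
  t = 2.0000: CF_t = 23.500000, DF = 0.898914, PV = 21.124483
  t = 2.5000: CF_t = 23.500000, DF = 0.875282, PV = 20.569117
  t = 3.0000: CF_t = 23.500000, DF = 0.852270, PV = 20.028351
  t = 3.5000: CF_t = 23.500000, DF = 0.829864, PV = 19.501803
  t = 4.0000: CF_t = 23.500000, DF = 0.808047, PV = 18.989097
  t = 4.5000: CF_t = 23.500000, DF = 0.786803, PV = 18.489871
  t = 5.0000: CF_t = 1023.500000, DF = 0.766118, PV = 784.121588
Price P = sum_t PV_t = 969.681940


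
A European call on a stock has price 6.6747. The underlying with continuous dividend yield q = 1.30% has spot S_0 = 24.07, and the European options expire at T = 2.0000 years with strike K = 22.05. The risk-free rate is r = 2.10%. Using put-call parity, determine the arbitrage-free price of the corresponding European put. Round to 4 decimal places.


Answer: Put price = 4.3655

Derivation:
Put-call parity: C - P = S_0 * exp(-qT) - K * exp(-rT).
S_0 * exp(-qT) = 24.0700 * 0.97433509 = 23.45224561
K * exp(-rT) = 22.0500 * 0.95886978 = 21.14307866
P = C - S*exp(-qT) + K*exp(-rT)
P = 6.6747 - 23.45224561 + 21.14307866 = 4.3655


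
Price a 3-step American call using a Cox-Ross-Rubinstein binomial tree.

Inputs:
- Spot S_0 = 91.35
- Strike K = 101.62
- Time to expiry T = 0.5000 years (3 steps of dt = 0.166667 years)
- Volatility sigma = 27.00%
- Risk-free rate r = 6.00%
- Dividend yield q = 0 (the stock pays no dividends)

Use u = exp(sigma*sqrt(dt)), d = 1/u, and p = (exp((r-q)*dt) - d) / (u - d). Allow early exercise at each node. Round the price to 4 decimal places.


dt = T/N = 0.166667
u = exp(sigma*sqrt(dt)) = 1.116532; d = 1/u = 0.895631
p = (exp((r-q)*dt) - d) / (u - d) = 0.517967
Discount per step: exp(-r*dt) = 0.990050
Stock lattice S(k, i) with i counting down-moves:
  k=0: S(0,0) = 91.3500
  k=1: S(1,0) = 101.9952; S(1,1) = 81.8159
  k=2: S(2,0) = 113.8808; S(2,1) = 91.3500; S(2,2) = 73.2768
  k=3: S(3,0) = 127.1515; S(3,1) = 101.9952; S(3,2) = 81.8159; S(3,3) = 65.6290
Terminal payoffs V(N, i) = max(S_T - K, 0):
  V(3,0) = 25.531514; V(3,1) = 0.375156; V(3,2) = 0.000000; V(3,3) = 0.000000
Backward induction: V(k, i) = exp(-r*dt) * [p * V(k+1, i) + (1-p) * V(k+1, i+1)]; then take max(V_cont, immediate exercise) for American.
  V(2,0) = exp(-r*dt) * [p*25.531514 + (1-p)*0.375156] = 13.271944; exercise = 12.260808; V(2,0) = max -> 13.271944
  V(2,1) = exp(-r*dt) * [p*0.375156 + (1-p)*0.000000] = 0.192385; exercise = 0.000000; V(2,1) = max -> 0.192385
  V(2,2) = exp(-r*dt) * [p*0.000000 + (1-p)*0.000000] = 0.000000; exercise = 0.000000; V(2,2) = max -> 0.000000
  V(1,0) = exp(-r*dt) * [p*13.271944 + (1-p)*0.192385] = 6.897846; exercise = 0.375156; V(1,0) = max -> 6.897846
  V(1,1) = exp(-r*dt) * [p*0.192385 + (1-p)*0.000000] = 0.098658; exercise = 0.000000; V(1,1) = max -> 0.098658
  V(0,0) = exp(-r*dt) * [p*6.897846 + (1-p)*0.098658] = 3.584392; exercise = 0.000000; V(0,0) = max -> 3.584392

Answer: Price = V(0,0) = 3.5844


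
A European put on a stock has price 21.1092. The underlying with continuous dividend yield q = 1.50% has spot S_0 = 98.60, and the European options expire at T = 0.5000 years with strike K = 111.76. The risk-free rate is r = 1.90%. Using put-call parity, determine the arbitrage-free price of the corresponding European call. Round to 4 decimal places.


Put-call parity: C - P = S_0 * exp(-qT) - K * exp(-rT).
S_0 * exp(-qT) = 98.6000 * 0.99252805 = 97.86326621
K * exp(-rT) = 111.7600 * 0.99054498 = 110.70330724
C = P + S*exp(-qT) - K*exp(-rT)
C = 21.1092 + 97.86326621 - 110.70330724 = 8.2692

Answer: Call price = 8.2692


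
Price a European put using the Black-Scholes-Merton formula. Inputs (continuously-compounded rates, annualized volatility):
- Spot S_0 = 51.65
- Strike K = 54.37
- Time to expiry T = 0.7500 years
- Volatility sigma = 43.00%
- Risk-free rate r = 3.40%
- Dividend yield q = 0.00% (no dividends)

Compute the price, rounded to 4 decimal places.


d1 = (ln(S/K) + (r - q + 0.5*sigma^2) * T) / (sigma * sqrt(T)) = 0.11685345
d2 = d1 - sigma * sqrt(T) = -0.25553747
exp(-rT) = 0.97482238; exp(-qT) = 1.00000000
P = K * exp(-rT) * N(-d2) - S_0 * exp(-qT) * N(-d1)
N(-d1) = 0.45348809; N(-d2) = 0.60084600
P = 54.3700 * 0.97482238 * 0.60084600 - 51.6500 * 1.00000000 * 0.45348809 = 8.4228

Answer: Price = 8.4228


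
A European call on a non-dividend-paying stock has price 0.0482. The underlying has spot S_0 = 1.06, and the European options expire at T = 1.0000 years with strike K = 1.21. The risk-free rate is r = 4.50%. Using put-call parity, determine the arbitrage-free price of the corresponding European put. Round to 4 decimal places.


Answer: Put price = 0.1450

Derivation:
Put-call parity: C - P = S_0 * exp(-qT) - K * exp(-rT).
S_0 * exp(-qT) = 1.0600 * 1.00000000 = 1.06000000
K * exp(-rT) = 1.2100 * 0.95599748 = 1.15675695
P = C - S*exp(-qT) + K*exp(-rT)
P = 0.0482 - 1.06000000 + 1.15675695 = 0.1450


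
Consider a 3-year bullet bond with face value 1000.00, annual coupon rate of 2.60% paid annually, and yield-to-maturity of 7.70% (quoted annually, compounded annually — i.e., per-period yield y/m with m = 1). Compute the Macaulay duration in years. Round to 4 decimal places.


Answer: Macaulay duration = 2.9185 years

Derivation:
Coupon per period c = face * coupon_rate / m = 26.000000
Periods per year m = 1; per-period yield y/m = 0.077000
Number of cashflows N = 3
Cashflows (t years, CF_t, discount factor 1/(1+y/m)^(m*t), PV):
  t = 1.0000: CF_t = 26.000000, DF = 0.928505, PV = 24.141133
  t = 2.0000: CF_t = 26.000000, DF = 0.862122, PV = 22.415165
  t = 3.0000: CF_t = 1026.000000, DF = 0.800484, PV = 821.297027
Price P = sum_t PV_t = 867.853325
Macaulay numerator sum_t t * PV_t:
  t * PV_t at t = 1.0000: 24.141133
  t * PV_t at t = 2.0000: 44.830330
  t * PV_t at t = 3.0000: 2463.891082
Macaulay duration D = (sum_t t * PV_t) / P = 2532.862545 / 867.853325 = 2.918538


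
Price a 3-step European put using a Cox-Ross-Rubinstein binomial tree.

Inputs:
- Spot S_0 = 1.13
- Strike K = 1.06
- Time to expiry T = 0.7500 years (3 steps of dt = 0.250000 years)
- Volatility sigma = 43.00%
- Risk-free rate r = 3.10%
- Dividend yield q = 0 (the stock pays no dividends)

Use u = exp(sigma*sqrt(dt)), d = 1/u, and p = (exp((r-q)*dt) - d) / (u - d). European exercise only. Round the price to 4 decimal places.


Answer: Price = V(0,0) = 0.1281

Derivation:
dt = T/N = 0.250000
u = exp(sigma*sqrt(dt)) = 1.239862; d = 1/u = 0.806541
p = (exp((r-q)*dt) - d) / (u - d) = 0.464411
Discount per step: exp(-r*dt) = 0.992280
Stock lattice S(k, i) with i counting down-moves:
  k=0: S(0,0) = 1.1300
  k=1: S(1,0) = 1.4010; S(1,1) = 0.9114
  k=2: S(2,0) = 1.7371; S(2,1) = 1.1300; S(2,2) = 0.7351
  k=3: S(3,0) = 2.1538; S(3,1) = 1.4010; S(3,2) = 0.9114; S(3,3) = 0.5929
Terminal payoffs V(N, i) = max(K - S_T, 0):
  V(3,0) = 0.000000; V(3,1) = 0.000000; V(3,2) = 0.148608; V(3,3) = 0.467131
Backward induction: V(k, i) = exp(-r*dt) * [p * V(k+1, i) + (1-p) * V(k+1, i+1)].
  V(2,0) = exp(-r*dt) * [p*0.000000 + (1-p)*0.000000] = 0.000000
  V(2,1) = exp(-r*dt) * [p*0.000000 + (1-p)*0.148608] = 0.078978
  V(2,2) = exp(-r*dt) * [p*0.148608 + (1-p)*0.467131] = 0.316741
  V(1,0) = exp(-r*dt) * [p*0.000000 + (1-p)*0.078978] = 0.041973
  V(1,1) = exp(-r*dt) * [p*0.078978 + (1-p)*0.316741] = 0.204729
  V(0,0) = exp(-r*dt) * [p*0.041973 + (1-p)*0.204729] = 0.128147


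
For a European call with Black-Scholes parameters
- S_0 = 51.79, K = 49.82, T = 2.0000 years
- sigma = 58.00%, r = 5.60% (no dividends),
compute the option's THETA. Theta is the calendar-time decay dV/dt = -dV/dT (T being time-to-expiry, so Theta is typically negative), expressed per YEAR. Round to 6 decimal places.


d1 = 0.5939460089; d2 = -0.2262978573
phi(d1) = 0.3344310785; exp(-qT) = 1.0000000000; exp(-rT) = 0.8940442575
Theta = -S*exp(-qT)*phi(d1)*sigma/(2*sqrt(T)) - r*K*exp(-rT)*N(d2) + q*S*exp(-qT)*N(d1)
N(d1) = 0.7237258875; N(d2) = 0.4104848824; sqrt(T) = 1.4142135624
Term 1 = -51.7900 * 1.0000000000 * 0.3344310785 * 0.5800 / (2 * 1.4142135624) = -3.5516939907
Term 2 = -0.0560 * 49.8200 * 0.8940442575 * 0.4104848824 = -1.0238773495
Term 3 = 0 (no dividend yield, q = 0)
Theta = -3.5516939907 + (-1.0238773495) + (0.0000000000) = -4.575571

Answer: Theta = -4.575571


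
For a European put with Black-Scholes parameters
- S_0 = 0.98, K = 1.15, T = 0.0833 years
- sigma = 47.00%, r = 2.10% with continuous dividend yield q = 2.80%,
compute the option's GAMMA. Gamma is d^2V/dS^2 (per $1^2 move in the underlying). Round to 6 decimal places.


Answer: Gamma = 1.606720

Derivation:
d1 = -1.1157174298; d2 = -1.2513676049
phi(d1) = 0.2140916200; exp(-qT) = 0.9976703179; exp(-rT) = 0.9982522291
Gamma = exp(-qT) * phi(d1) / (S * sigma * sqrt(T)) = 0.9976703179 * 0.2140916200 / (0.9800 * 0.4700 * 0.2886173938) = 1.606720


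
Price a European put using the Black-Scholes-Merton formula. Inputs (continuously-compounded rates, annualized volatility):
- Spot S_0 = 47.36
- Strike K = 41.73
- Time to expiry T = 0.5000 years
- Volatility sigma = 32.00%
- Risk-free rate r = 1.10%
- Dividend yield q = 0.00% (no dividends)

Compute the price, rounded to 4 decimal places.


d1 = (ln(S/K) + (r - q + 0.5*sigma^2) * T) / (sigma * sqrt(T)) = 0.69675516
d2 = d1 - sigma * sqrt(T) = 0.47048099
exp(-rT) = 0.99451510; exp(-qT) = 1.00000000
P = K * exp(-rT) * N(-d2) - S_0 * exp(-qT) * N(-d1)
N(-d1) = 0.24297802; N(-d2) = 0.31900571
P = 41.7300 * 0.99451510 * 0.31900571 - 47.3600 * 1.00000000 * 0.24297802 = 1.7317

Answer: Price = 1.7317


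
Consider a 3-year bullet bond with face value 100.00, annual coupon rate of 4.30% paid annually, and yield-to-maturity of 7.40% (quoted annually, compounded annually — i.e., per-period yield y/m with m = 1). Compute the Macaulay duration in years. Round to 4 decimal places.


Answer: Macaulay duration = 2.8723 years

Derivation:
Coupon per period c = face * coupon_rate / m = 4.300000
Periods per year m = 1; per-period yield y/m = 0.074000
Number of cashflows N = 3
Cashflows (t years, CF_t, discount factor 1/(1+y/m)^(m*t), PV):
  t = 1.0000: CF_t = 4.300000, DF = 0.931099, PV = 4.003724
  t = 2.0000: CF_t = 4.300000, DF = 0.866945, PV = 3.727863
  t = 3.0000: CF_t = 104.300000, DF = 0.807211, PV = 84.192124
Price P = sum_t PV_t = 91.923711
Macaulay numerator sum_t t * PV_t:
  t * PV_t at t = 1.0000: 4.003724
  t * PV_t at t = 2.0000: 7.455725
  t * PV_t at t = 3.0000: 252.576371
Macaulay duration D = (sum_t t * PV_t) / P = 264.035821 / 91.923711 = 2.872336


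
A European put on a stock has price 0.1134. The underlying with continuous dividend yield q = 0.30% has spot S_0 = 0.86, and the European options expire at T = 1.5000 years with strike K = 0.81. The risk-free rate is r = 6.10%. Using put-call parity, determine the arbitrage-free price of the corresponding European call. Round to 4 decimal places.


Answer: Call price = 0.2304

Derivation:
Put-call parity: C - P = S_0 * exp(-qT) - K * exp(-rT).
S_0 * exp(-qT) = 0.8600 * 0.99551011 = 0.85613869
K * exp(-rT) = 0.8100 * 0.91256132 = 0.73917467
C = P + S*exp(-qT) - K*exp(-rT)
C = 0.1134 + 0.85613869 - 0.73917467 = 0.2304


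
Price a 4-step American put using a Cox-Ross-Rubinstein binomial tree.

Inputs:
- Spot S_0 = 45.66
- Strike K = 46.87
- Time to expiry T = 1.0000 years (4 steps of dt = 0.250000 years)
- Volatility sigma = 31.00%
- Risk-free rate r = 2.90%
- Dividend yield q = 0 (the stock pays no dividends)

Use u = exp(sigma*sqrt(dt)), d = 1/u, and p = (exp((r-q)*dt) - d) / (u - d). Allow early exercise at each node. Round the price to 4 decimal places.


Answer: Price = V(0,0) = 5.6778

Derivation:
dt = T/N = 0.250000
u = exp(sigma*sqrt(dt)) = 1.167658; d = 1/u = 0.856415
p = (exp((r-q)*dt) - d) / (u - d) = 0.484706
Discount per step: exp(-r*dt) = 0.992776
Stock lattice S(k, i) with i counting down-moves:
  k=0: S(0,0) = 45.6600
  k=1: S(1,0) = 53.3153; S(1,1) = 39.1039
  k=2: S(2,0) = 62.2540; S(2,1) = 45.6600; S(2,2) = 33.4892
  k=3: S(3,0) = 72.6914; S(3,1) = 53.3153; S(3,2) = 39.1039; S(3,3) = 28.6806
  k=4: S(4,0) = 84.8787; S(4,1) = 62.2540; S(4,2) = 45.6600; S(4,3) = 33.4892; S(4,4) = 24.5625
Terminal payoffs V(N, i) = max(K - S_T, 0):
  V(4,0) = 0.000000; V(4,1) = 0.000000; V(4,2) = 1.210000; V(4,3) = 13.380812; V(4,4) = 22.307457
Backward induction: V(k, i) = exp(-r*dt) * [p * V(k+1, i) + (1-p) * V(k+1, i+1)]; then take max(V_cont, immediate exercise) for American.
  V(3,0) = exp(-r*dt) * [p*0.000000 + (1-p)*0.000000] = 0.000000; exercise = 0.000000; V(3,0) = max -> 0.000000
  V(3,1) = exp(-r*dt) * [p*0.000000 + (1-p)*1.210000] = 0.619002; exercise = 0.000000; V(3,1) = max -> 0.619002
  V(3,2) = exp(-r*dt) * [p*1.210000 + (1-p)*13.380812] = 7.427504; exercise = 7.766083; V(3,2) = max -> 7.766083
  V(3,3) = exp(-r*dt) * [p*13.380812 + (1-p)*22.307457] = 17.850772; exercise = 18.189351; V(3,3) = max -> 18.189351
  V(2,0) = exp(-r*dt) * [p*0.000000 + (1-p)*0.619002] = 0.316664; exercise = 0.000000; V(2,0) = max -> 0.316664
  V(2,1) = exp(-r*dt) * [p*0.619002 + (1-p)*7.766083] = 4.270776; exercise = 1.210000; V(2,1) = max -> 4.270776
  V(2,2) = exp(-r*dt) * [p*7.766083 + (1-p)*18.189351] = 13.042233; exercise = 13.380812; V(2,2) = max -> 13.380812
  V(1,0) = exp(-r*dt) * [p*0.316664 + (1-p)*4.270776] = 2.337189; exercise = 0.000000; V(1,0) = max -> 2.337189
  V(1,1) = exp(-r*dt) * [p*4.270776 + (1-p)*13.380812] = 8.900363; exercise = 7.766083; V(1,1) = max -> 8.900363
  V(0,0) = exp(-r*dt) * [p*2.337189 + (1-p)*8.900363] = 5.677841; exercise = 1.210000; V(0,0) = max -> 5.677841


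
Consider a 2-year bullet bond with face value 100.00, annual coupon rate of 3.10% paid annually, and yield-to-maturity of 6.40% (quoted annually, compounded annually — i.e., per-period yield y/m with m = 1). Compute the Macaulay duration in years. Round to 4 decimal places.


Coupon per period c = face * coupon_rate / m = 3.100000
Periods per year m = 1; per-period yield y/m = 0.064000
Number of cashflows N = 2
Cashflows (t years, CF_t, discount factor 1/(1+y/m)^(m*t), PV):
  t = 1.0000: CF_t = 3.100000, DF = 0.939850, PV = 2.913534
  t = 2.0000: CF_t = 103.100000, DF = 0.883317, PV = 91.070015
Price P = sum_t PV_t = 93.983549
Macaulay numerator sum_t t * PV_t:
  t * PV_t at t = 1.0000: 2.913534
  t * PV_t at t = 2.0000: 182.140031
Macaulay duration D = (sum_t t * PV_t) / P = 185.053564 / 93.983549 = 1.969000

Answer: Macaulay duration = 1.9690 years


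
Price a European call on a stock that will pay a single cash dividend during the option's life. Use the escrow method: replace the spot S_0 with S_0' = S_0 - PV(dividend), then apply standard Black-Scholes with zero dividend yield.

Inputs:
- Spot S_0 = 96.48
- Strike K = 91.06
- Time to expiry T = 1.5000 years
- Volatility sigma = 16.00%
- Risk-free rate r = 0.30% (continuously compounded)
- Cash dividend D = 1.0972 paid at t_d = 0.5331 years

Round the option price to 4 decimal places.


Answer: Price = 9.8696

Derivation:
PV(D) = D * exp(-r * t_d) = 1.0972 * 0.99840198 = 1.09544665
S_0' = S_0 - PV(D) = 96.4800 - 1.09544665 = 95.38455335
d1 = (ln(S_0'/K) + (r + sigma^2/2)*T) / (sigma*sqrt(T)) = 0.35771746
d2 = d1 - sigma*sqrt(T) = 0.16175829
exp(-rT) = 0.99551011
N(d1) = 0.63972262; N(d2) = 0.56425190
C = S_0' * N(d1) - K * exp(-rT) * N(d2) = 95.38455335 * 0.63972262 - 91.0600 * 0.99551011 * 0.56425190 = 9.8696


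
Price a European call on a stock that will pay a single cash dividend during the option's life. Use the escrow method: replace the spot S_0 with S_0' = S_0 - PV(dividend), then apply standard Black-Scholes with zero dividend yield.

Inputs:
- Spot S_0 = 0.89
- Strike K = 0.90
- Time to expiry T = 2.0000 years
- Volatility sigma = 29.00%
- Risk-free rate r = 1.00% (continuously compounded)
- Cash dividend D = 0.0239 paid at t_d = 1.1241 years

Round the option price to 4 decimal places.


PV(D) = D * exp(-r * t_d) = 0.0239 * 0.98882194 = 0.02363284
S_0' = S_0 - PV(D) = 0.8900 - 0.02363284 = 0.86636716
d1 = (ln(S_0'/K) + (r + sigma^2/2)*T) / (sigma*sqrt(T)) = 0.16096194
d2 = d1 - sigma*sqrt(T) = -0.24915999
exp(-rT) = 0.98019867
N(d1) = 0.56393831; N(d2) = 0.40161851
C = S_0' * N(d1) - K * exp(-rT) * N(d2) = 0.86636716 * 0.56393831 - 0.9000 * 0.98019867 * 0.40161851 = 0.1343

Answer: Price = 0.1343


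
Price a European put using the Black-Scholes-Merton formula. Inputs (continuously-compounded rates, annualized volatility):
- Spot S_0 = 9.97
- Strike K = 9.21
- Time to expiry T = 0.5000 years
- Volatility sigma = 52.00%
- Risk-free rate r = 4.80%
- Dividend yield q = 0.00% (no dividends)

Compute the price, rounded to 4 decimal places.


d1 = (ln(S/K) + (r - q + 0.5*sigma^2) * T) / (sigma * sqrt(T)) = 0.46476153
d2 = d1 - sigma * sqrt(T) = 0.09706600
exp(-rT) = 0.97628571; exp(-qT) = 1.00000000
P = K * exp(-rT) * N(-d2) - S_0 * exp(-qT) * N(-d1)
N(-d1) = 0.32105112; N(-d2) = 0.46133699
P = 9.2100 * 0.97628571 * 0.46133699 - 9.9700 * 1.00000000 * 0.32105112 = 0.9473

Answer: Price = 0.9473


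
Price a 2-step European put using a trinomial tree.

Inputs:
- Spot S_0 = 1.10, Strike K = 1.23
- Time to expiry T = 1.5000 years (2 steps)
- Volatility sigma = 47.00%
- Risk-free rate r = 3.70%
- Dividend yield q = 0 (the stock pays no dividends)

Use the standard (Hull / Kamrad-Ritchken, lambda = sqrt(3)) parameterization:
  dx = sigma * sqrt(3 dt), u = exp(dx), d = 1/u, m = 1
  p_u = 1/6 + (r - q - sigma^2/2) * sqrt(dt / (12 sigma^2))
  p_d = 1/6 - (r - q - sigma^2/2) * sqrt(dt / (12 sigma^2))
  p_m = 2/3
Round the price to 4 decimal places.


dt = T/N = 0.750000; dx = sigma*sqrt(3*dt) = 0.705000
u = exp(dx) = 2.023847; d = 1/u = 0.494109
p_u = 0.127598, p_m = 0.666667, p_d = 0.205736
Discount per step: exp(-r*dt) = 0.972631
Stock lattice S(k, j) with j the centered position index:
  k=0: S(0,+0) = 1.1000
  k=1: S(1,-1) = 0.5435; S(1,+0) = 1.1000; S(1,+1) = 2.2262
  k=2: S(2,-2) = 0.2686; S(2,-1) = 0.5435; S(2,+0) = 1.1000; S(2,+1) = 2.2262; S(2,+2) = 4.5056
Terminal payoffs V(N, j) = max(K - S_T, 0):
  V(2,-2) = 0.961442; V(2,-1) = 0.686481; V(2,+0) = 0.130000; V(2,+1) = 0.000000; V(2,+2) = 0.000000
Backward induction: V(k, j) = exp(-r*dt) * [p_u * V(k+1, j+1) + p_m * V(k+1, j) + p_d * V(k+1, j-1)]
  V(1,-1) = exp(-r*dt) * [p_u*0.130000 + p_m*0.686481 + p_d*0.961442] = 0.653652
  V(1,+0) = exp(-r*dt) * [p_u*0.000000 + p_m*0.130000 + p_d*0.686481] = 0.221663
  V(1,+1) = exp(-r*dt) * [p_u*0.000000 + p_m*0.000000 + p_d*0.130000] = 0.026014
  V(0,+0) = exp(-r*dt) * [p_u*0.026014 + p_m*0.221663 + p_d*0.653652] = 0.277758

Answer: Price = V(0,0) = 0.2778


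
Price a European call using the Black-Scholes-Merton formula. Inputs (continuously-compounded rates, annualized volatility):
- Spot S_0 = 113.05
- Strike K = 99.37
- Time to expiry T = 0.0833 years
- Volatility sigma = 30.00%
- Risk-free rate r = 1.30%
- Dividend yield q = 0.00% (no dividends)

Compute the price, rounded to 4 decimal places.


d1 = (ln(S/K) + (r - q + 0.5*sigma^2) * T) / (sigma * sqrt(T)) = 1.54542940
d2 = d1 - sigma * sqrt(T) = 1.45884418
exp(-rT) = 0.99891769; exp(-qT) = 1.00000000
C = S_0 * exp(-qT) * N(d1) - K * exp(-rT) * N(d2)
N(d1) = 0.93887878; N(d2) = 0.92769600
C = 113.0500 * 1.00000000 * 0.93887878 - 99.3700 * 0.99891769 * 0.92769600 = 14.0549

Answer: Price = 14.0549


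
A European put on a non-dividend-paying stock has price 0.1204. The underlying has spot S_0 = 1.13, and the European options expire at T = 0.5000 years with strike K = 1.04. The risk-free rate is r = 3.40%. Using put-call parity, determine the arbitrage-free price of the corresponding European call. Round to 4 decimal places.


Answer: Call price = 0.2279

Derivation:
Put-call parity: C - P = S_0 * exp(-qT) - K * exp(-rT).
S_0 * exp(-qT) = 1.1300 * 1.00000000 = 1.13000000
K * exp(-rT) = 1.0400 * 0.98314368 = 1.02246943
C = P + S*exp(-qT) - K*exp(-rT)
C = 0.1204 + 1.13000000 - 1.02246943 = 0.2279
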